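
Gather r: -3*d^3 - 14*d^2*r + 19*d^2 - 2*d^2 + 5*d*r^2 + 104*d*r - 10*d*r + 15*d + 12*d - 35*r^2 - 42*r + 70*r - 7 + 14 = -3*d^3 + 17*d^2 + 27*d + r^2*(5*d - 35) + r*(-14*d^2 + 94*d + 28) + 7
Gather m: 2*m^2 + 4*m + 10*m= 2*m^2 + 14*m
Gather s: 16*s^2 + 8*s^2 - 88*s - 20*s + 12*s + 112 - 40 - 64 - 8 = 24*s^2 - 96*s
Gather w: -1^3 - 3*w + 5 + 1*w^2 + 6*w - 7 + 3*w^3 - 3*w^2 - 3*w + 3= 3*w^3 - 2*w^2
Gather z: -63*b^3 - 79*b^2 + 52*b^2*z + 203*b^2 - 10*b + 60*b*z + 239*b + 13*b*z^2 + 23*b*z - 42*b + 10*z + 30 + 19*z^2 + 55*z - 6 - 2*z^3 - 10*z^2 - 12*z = -63*b^3 + 124*b^2 + 187*b - 2*z^3 + z^2*(13*b + 9) + z*(52*b^2 + 83*b + 53) + 24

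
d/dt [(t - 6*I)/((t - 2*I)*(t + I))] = (-t^2 + 12*I*t + 8)/(t^4 - 2*I*t^3 + 3*t^2 - 4*I*t + 4)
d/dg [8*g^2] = 16*g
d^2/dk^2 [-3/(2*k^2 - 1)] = 12*(-6*k^2 - 1)/(2*k^2 - 1)^3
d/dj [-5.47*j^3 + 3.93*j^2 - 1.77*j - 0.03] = -16.41*j^2 + 7.86*j - 1.77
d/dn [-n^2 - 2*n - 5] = -2*n - 2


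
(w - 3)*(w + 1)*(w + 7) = w^3 + 5*w^2 - 17*w - 21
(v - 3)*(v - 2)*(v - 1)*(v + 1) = v^4 - 5*v^3 + 5*v^2 + 5*v - 6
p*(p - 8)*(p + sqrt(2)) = p^3 - 8*p^2 + sqrt(2)*p^2 - 8*sqrt(2)*p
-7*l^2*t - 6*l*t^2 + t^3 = t*(-7*l + t)*(l + t)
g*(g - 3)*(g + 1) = g^3 - 2*g^2 - 3*g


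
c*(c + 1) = c^2 + c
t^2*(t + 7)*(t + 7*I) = t^4 + 7*t^3 + 7*I*t^3 + 49*I*t^2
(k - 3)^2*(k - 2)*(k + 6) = k^4 - 2*k^3 - 27*k^2 + 108*k - 108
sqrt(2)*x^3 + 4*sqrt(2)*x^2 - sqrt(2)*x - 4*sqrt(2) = (x - 1)*(x + 4)*(sqrt(2)*x + sqrt(2))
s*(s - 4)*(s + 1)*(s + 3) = s^4 - 13*s^2 - 12*s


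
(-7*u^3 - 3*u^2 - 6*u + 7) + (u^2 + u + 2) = -7*u^3 - 2*u^2 - 5*u + 9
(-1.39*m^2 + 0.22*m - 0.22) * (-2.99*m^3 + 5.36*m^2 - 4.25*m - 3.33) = 4.1561*m^5 - 8.1082*m^4 + 7.7445*m^3 + 2.5145*m^2 + 0.2024*m + 0.7326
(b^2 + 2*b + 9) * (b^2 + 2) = b^4 + 2*b^3 + 11*b^2 + 4*b + 18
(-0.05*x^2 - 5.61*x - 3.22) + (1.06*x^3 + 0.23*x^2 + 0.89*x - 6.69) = 1.06*x^3 + 0.18*x^2 - 4.72*x - 9.91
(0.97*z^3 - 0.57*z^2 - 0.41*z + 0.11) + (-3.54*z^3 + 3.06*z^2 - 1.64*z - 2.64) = -2.57*z^3 + 2.49*z^2 - 2.05*z - 2.53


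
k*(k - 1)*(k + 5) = k^3 + 4*k^2 - 5*k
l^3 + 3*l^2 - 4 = (l - 1)*(l + 2)^2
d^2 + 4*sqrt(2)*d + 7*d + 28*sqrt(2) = (d + 7)*(d + 4*sqrt(2))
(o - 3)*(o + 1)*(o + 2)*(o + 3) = o^4 + 3*o^3 - 7*o^2 - 27*o - 18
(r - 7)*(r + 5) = r^2 - 2*r - 35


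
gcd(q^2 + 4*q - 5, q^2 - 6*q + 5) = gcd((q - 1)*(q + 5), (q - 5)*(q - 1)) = q - 1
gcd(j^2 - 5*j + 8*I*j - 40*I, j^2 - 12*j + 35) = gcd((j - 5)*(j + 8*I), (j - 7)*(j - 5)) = j - 5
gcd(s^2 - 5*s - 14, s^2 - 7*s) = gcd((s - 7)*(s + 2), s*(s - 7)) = s - 7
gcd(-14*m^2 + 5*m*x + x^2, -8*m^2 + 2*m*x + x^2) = -2*m + x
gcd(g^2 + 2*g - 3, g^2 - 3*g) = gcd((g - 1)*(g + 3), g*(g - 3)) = 1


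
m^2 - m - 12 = (m - 4)*(m + 3)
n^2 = n^2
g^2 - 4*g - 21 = (g - 7)*(g + 3)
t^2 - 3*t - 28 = (t - 7)*(t + 4)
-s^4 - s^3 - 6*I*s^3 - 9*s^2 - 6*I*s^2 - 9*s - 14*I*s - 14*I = (s - 2*I)*(s + 7*I)*(-I*s + 1)*(-I*s - I)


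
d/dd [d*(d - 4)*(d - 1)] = 3*d^2 - 10*d + 4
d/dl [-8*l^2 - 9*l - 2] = -16*l - 9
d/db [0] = 0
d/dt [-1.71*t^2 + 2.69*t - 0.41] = 2.69 - 3.42*t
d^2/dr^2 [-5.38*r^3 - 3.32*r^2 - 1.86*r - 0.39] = -32.28*r - 6.64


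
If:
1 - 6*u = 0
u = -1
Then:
No Solution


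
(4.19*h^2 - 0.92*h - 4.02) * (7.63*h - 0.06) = 31.9697*h^3 - 7.271*h^2 - 30.6174*h + 0.2412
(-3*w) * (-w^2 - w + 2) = 3*w^3 + 3*w^2 - 6*w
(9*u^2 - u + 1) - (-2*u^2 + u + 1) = 11*u^2 - 2*u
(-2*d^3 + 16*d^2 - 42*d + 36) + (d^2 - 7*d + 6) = -2*d^3 + 17*d^2 - 49*d + 42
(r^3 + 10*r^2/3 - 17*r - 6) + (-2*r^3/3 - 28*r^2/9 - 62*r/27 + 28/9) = r^3/3 + 2*r^2/9 - 521*r/27 - 26/9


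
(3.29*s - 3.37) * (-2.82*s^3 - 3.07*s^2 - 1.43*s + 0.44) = -9.2778*s^4 - 0.5969*s^3 + 5.6412*s^2 + 6.2667*s - 1.4828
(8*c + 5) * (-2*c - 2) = -16*c^2 - 26*c - 10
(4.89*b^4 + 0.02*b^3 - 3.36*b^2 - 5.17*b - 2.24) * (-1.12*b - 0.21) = -5.4768*b^5 - 1.0493*b^4 + 3.759*b^3 + 6.496*b^2 + 3.5945*b + 0.4704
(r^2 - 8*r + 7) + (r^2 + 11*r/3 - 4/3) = 2*r^2 - 13*r/3 + 17/3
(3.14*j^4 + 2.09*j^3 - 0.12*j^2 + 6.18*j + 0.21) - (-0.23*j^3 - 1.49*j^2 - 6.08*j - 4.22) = 3.14*j^4 + 2.32*j^3 + 1.37*j^2 + 12.26*j + 4.43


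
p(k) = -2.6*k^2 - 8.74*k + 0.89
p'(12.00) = -71.14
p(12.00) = -478.39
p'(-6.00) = 22.46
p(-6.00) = -40.27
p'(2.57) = -22.10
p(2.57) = -38.74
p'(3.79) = -28.45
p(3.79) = -69.58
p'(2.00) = -19.14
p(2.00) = -26.99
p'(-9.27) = 39.46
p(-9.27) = -141.52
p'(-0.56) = -5.83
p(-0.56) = 4.97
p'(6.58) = -42.96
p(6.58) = -169.19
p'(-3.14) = 7.59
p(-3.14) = 2.70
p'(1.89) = -18.57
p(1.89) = -24.92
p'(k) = -5.2*k - 8.74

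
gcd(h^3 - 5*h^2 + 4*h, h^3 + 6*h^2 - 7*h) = h^2 - h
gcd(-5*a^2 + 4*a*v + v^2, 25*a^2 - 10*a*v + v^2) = 1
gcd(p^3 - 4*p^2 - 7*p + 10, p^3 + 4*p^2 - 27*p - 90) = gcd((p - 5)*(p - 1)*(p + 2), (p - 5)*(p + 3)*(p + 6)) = p - 5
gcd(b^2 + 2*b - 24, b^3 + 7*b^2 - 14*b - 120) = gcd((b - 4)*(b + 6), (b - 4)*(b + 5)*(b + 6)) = b^2 + 2*b - 24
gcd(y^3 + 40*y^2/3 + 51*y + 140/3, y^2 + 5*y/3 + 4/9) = y + 4/3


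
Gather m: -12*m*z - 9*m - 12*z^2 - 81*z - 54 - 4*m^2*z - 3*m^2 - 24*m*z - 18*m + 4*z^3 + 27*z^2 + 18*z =m^2*(-4*z - 3) + m*(-36*z - 27) + 4*z^3 + 15*z^2 - 63*z - 54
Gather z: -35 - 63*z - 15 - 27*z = -90*z - 50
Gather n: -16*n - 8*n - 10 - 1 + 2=-24*n - 9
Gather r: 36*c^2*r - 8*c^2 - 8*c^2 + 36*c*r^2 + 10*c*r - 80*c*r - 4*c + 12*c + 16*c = -16*c^2 + 36*c*r^2 + 24*c + r*(36*c^2 - 70*c)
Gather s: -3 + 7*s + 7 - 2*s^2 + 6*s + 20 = -2*s^2 + 13*s + 24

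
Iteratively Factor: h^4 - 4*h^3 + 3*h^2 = (h)*(h^3 - 4*h^2 + 3*h) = h^2*(h^2 - 4*h + 3) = h^2*(h - 3)*(h - 1)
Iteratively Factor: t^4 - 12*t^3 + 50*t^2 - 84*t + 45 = (t - 3)*(t^3 - 9*t^2 + 23*t - 15) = (t - 3)^2*(t^2 - 6*t + 5) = (t - 3)^2*(t - 1)*(t - 5)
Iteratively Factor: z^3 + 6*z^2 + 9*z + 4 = (z + 1)*(z^2 + 5*z + 4) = (z + 1)^2*(z + 4)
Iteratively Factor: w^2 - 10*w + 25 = (w - 5)*(w - 5)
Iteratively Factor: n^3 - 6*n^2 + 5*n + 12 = (n - 3)*(n^2 - 3*n - 4) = (n - 4)*(n - 3)*(n + 1)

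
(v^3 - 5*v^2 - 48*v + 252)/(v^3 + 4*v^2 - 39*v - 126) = (v - 6)/(v + 3)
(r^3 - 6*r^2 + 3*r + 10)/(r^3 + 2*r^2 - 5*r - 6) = (r - 5)/(r + 3)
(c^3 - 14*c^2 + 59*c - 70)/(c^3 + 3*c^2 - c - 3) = (c^3 - 14*c^2 + 59*c - 70)/(c^3 + 3*c^2 - c - 3)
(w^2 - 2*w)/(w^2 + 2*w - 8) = w/(w + 4)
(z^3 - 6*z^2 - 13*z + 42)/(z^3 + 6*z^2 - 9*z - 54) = (z^2 - 9*z + 14)/(z^2 + 3*z - 18)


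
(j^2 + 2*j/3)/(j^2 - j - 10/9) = 3*j/(3*j - 5)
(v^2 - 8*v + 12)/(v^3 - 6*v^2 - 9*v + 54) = (v - 2)/(v^2 - 9)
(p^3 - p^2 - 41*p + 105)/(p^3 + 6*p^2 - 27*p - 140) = (p - 3)/(p + 4)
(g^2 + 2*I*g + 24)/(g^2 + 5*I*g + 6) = (g - 4*I)/(g - I)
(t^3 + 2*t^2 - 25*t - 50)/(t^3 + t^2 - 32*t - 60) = (t - 5)/(t - 6)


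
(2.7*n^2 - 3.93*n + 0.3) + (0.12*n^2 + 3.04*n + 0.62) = 2.82*n^2 - 0.89*n + 0.92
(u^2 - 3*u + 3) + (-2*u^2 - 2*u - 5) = -u^2 - 5*u - 2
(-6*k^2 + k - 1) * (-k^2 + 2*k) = 6*k^4 - 13*k^3 + 3*k^2 - 2*k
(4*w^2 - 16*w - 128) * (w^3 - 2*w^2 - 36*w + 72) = 4*w^5 - 24*w^4 - 240*w^3 + 1120*w^2 + 3456*w - 9216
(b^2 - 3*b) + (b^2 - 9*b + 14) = 2*b^2 - 12*b + 14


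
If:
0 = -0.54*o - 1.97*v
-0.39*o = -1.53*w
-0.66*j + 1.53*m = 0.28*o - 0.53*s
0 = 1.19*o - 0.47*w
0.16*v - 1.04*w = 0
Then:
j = 2.31818181818182*m + 0.803030303030303*s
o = 0.00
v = 0.00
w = 0.00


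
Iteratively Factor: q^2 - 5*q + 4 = (q - 4)*(q - 1)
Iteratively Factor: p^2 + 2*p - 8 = (p + 4)*(p - 2)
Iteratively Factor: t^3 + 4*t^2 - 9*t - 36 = (t + 4)*(t^2 - 9) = (t + 3)*(t + 4)*(t - 3)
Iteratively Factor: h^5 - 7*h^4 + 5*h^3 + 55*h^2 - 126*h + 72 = (h - 3)*(h^4 - 4*h^3 - 7*h^2 + 34*h - 24) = (h - 3)*(h - 2)*(h^3 - 2*h^2 - 11*h + 12) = (h - 4)*(h - 3)*(h - 2)*(h^2 + 2*h - 3) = (h - 4)*(h - 3)*(h - 2)*(h + 3)*(h - 1)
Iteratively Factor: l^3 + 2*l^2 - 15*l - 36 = (l + 3)*(l^2 - l - 12) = (l + 3)^2*(l - 4)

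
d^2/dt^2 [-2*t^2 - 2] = -4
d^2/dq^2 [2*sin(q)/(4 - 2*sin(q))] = 2*(sin(q)^2 + 2*sin(q) - 2)/(sin(q) - 2)^3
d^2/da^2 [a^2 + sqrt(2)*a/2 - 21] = 2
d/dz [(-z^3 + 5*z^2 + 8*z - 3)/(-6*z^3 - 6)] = (5*z^4 + 16*z^3 - 6*z^2 - 10*z - 8)/(6*(z^6 + 2*z^3 + 1))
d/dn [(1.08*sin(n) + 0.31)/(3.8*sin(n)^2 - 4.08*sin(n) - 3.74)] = (-2.356*sin(n) + 2.052*cos(2*n) - 4.8264)*cos(n)/(-3.8*sin(n)^2 + 4.08*sin(n) + 3.74)^2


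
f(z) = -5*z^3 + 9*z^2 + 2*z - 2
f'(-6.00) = -646.00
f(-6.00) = 1390.00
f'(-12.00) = -2374.00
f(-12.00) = 9910.00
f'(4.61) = -233.80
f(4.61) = -291.37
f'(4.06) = -172.17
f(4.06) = -180.14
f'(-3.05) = -192.44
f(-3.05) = 217.49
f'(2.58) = -51.41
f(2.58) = -22.80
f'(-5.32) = -518.30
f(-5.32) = 994.93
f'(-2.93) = -179.51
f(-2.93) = 195.17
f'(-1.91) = -87.10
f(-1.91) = 61.85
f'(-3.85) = -289.64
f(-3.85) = 409.04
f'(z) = -15*z^2 + 18*z + 2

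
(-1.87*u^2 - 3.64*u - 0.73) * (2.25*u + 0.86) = -4.2075*u^3 - 9.7982*u^2 - 4.7729*u - 0.6278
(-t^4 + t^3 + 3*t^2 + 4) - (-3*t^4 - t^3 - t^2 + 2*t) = 2*t^4 + 2*t^3 + 4*t^2 - 2*t + 4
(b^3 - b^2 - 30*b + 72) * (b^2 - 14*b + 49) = b^5 - 15*b^4 + 33*b^3 + 443*b^2 - 2478*b + 3528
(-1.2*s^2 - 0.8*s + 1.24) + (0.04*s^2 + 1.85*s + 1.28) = -1.16*s^2 + 1.05*s + 2.52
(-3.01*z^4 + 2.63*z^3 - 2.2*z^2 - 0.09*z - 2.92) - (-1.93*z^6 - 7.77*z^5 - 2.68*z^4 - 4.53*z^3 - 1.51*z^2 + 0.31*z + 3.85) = 1.93*z^6 + 7.77*z^5 - 0.33*z^4 + 7.16*z^3 - 0.69*z^2 - 0.4*z - 6.77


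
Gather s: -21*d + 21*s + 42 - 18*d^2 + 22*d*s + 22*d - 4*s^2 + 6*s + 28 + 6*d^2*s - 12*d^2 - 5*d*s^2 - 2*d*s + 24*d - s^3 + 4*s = -30*d^2 + 25*d - s^3 + s^2*(-5*d - 4) + s*(6*d^2 + 20*d + 31) + 70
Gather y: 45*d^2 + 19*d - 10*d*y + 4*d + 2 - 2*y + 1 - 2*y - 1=45*d^2 + 23*d + y*(-10*d - 4) + 2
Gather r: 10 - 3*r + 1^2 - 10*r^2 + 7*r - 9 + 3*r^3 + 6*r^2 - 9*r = 3*r^3 - 4*r^2 - 5*r + 2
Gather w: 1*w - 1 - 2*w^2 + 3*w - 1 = -2*w^2 + 4*w - 2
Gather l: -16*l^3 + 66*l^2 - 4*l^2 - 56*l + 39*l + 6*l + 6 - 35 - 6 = -16*l^3 + 62*l^2 - 11*l - 35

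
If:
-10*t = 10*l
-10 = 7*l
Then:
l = -10/7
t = 10/7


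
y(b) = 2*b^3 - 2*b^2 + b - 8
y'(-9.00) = 523.00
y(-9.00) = -1637.00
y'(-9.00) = 523.00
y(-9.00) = -1637.00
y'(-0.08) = 1.36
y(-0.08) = -8.09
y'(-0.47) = 4.21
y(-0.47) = -9.12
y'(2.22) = 21.69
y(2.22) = 6.25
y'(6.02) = 194.36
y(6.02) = 361.87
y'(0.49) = 0.48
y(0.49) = -7.75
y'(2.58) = 30.62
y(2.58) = 15.61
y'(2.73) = 34.80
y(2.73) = 20.52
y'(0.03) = 0.89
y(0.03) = -7.97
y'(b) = 6*b^2 - 4*b + 1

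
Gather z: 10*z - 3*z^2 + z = -3*z^2 + 11*z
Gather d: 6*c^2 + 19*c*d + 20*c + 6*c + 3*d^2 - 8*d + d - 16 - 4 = 6*c^2 + 26*c + 3*d^2 + d*(19*c - 7) - 20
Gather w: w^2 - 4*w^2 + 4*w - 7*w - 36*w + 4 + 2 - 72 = -3*w^2 - 39*w - 66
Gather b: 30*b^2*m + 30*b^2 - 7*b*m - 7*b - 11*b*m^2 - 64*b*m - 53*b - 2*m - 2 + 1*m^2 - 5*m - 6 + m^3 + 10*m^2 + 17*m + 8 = b^2*(30*m + 30) + b*(-11*m^2 - 71*m - 60) + m^3 + 11*m^2 + 10*m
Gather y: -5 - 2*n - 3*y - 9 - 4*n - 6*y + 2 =-6*n - 9*y - 12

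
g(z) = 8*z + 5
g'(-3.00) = 8.00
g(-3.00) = -19.00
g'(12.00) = 8.00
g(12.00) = 101.00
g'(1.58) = 8.00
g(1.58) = 17.64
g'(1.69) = 8.00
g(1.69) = 18.52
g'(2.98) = 8.00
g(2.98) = 28.84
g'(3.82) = 8.00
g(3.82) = 35.56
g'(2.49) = 8.00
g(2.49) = 24.92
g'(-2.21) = 8.00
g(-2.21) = -12.68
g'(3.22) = 8.00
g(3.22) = 30.76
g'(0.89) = 8.00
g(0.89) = 12.12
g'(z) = 8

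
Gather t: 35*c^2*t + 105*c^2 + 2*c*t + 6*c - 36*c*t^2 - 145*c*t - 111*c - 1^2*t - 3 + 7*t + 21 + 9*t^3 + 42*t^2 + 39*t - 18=105*c^2 - 105*c + 9*t^3 + t^2*(42 - 36*c) + t*(35*c^2 - 143*c + 45)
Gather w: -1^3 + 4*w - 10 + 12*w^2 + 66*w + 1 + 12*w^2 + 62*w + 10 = 24*w^2 + 132*w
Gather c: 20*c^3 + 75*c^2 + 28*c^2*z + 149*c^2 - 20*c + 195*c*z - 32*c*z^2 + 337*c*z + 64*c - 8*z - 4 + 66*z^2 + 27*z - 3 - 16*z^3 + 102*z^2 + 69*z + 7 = 20*c^3 + c^2*(28*z + 224) + c*(-32*z^2 + 532*z + 44) - 16*z^3 + 168*z^2 + 88*z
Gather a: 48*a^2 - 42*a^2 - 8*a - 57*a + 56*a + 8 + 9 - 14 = 6*a^2 - 9*a + 3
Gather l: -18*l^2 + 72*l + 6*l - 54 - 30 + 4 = -18*l^2 + 78*l - 80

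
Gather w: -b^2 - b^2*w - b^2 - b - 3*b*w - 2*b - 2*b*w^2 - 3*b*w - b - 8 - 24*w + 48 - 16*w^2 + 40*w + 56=-2*b^2 - 4*b + w^2*(-2*b - 16) + w*(-b^2 - 6*b + 16) + 96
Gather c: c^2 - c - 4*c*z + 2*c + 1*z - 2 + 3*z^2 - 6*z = c^2 + c*(1 - 4*z) + 3*z^2 - 5*z - 2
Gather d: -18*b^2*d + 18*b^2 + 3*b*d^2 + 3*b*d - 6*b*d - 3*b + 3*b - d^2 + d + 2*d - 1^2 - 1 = 18*b^2 + d^2*(3*b - 1) + d*(-18*b^2 - 3*b + 3) - 2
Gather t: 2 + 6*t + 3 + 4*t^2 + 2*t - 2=4*t^2 + 8*t + 3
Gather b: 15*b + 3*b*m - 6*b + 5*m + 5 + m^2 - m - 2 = b*(3*m + 9) + m^2 + 4*m + 3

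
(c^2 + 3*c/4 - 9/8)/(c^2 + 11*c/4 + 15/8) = (4*c - 3)/(4*c + 5)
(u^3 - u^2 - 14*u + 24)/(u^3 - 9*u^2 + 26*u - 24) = (u + 4)/(u - 4)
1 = 1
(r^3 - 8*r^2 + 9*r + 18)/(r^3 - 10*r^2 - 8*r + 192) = (r^2 - 2*r - 3)/(r^2 - 4*r - 32)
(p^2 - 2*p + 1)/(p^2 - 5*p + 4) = (p - 1)/(p - 4)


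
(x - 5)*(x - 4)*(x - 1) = x^3 - 10*x^2 + 29*x - 20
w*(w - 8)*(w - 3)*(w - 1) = w^4 - 12*w^3 + 35*w^2 - 24*w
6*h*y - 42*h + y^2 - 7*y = (6*h + y)*(y - 7)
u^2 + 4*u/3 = u*(u + 4/3)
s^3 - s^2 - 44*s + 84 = (s - 6)*(s - 2)*(s + 7)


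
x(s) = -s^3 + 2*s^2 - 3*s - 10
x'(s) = -3*s^2 + 4*s - 3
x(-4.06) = 102.07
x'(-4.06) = -68.69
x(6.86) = -259.29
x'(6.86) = -116.74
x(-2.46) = 24.37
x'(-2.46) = -30.99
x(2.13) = -16.98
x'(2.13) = -8.09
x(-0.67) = -6.79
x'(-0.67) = -7.03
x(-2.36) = 21.36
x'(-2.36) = -29.15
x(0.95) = -11.90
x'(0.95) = -1.91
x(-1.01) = -3.90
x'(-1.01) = -10.10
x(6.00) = -172.00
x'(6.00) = -87.00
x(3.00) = -28.00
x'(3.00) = -18.00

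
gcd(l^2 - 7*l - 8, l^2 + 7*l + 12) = 1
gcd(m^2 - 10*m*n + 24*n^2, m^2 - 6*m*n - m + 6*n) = m - 6*n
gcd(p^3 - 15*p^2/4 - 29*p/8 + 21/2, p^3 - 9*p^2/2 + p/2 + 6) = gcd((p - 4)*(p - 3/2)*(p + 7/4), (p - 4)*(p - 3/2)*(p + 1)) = p^2 - 11*p/2 + 6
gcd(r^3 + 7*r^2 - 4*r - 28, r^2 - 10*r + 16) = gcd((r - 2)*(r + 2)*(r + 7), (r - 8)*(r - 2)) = r - 2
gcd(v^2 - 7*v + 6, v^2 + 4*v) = 1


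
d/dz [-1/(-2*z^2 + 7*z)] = (7 - 4*z)/(z^2*(2*z - 7)^2)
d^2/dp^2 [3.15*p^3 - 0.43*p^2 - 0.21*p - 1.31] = 18.9*p - 0.86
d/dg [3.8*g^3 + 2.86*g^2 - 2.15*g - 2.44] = 11.4*g^2 + 5.72*g - 2.15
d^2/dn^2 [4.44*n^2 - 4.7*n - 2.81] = 8.88000000000000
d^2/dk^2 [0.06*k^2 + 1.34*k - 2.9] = 0.120000000000000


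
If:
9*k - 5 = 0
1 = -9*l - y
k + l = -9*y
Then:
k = 5/9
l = -19/180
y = -1/20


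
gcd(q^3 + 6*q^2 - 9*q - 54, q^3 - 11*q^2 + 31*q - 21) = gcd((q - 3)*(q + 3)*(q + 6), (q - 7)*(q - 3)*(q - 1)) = q - 3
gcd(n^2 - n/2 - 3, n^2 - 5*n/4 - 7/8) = 1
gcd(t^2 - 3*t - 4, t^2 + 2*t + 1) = t + 1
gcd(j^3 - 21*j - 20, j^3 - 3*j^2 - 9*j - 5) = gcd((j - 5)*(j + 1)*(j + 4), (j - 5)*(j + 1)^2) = j^2 - 4*j - 5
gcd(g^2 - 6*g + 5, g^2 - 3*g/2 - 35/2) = g - 5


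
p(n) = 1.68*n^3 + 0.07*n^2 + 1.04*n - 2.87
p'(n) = 5.04*n^2 + 0.14*n + 1.04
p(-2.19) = -22.46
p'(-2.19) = 24.91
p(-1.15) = -6.53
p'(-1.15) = 7.54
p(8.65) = 1098.68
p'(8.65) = 379.36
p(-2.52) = -31.93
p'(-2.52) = 32.69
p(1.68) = 7.04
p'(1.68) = 15.50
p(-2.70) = -38.24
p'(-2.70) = 37.40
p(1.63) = 6.29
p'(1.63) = 14.66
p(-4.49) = -158.20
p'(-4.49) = 102.02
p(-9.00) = -1231.28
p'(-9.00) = 408.02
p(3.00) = 46.24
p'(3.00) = 46.82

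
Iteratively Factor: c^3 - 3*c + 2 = (c - 1)*(c^2 + c - 2) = (c - 1)*(c + 2)*(c - 1)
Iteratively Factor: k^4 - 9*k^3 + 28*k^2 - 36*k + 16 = (k - 1)*(k^3 - 8*k^2 + 20*k - 16) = (k - 4)*(k - 1)*(k^2 - 4*k + 4) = (k - 4)*(k - 2)*(k - 1)*(k - 2)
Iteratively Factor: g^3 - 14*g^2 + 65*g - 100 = (g - 4)*(g^2 - 10*g + 25) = (g - 5)*(g - 4)*(g - 5)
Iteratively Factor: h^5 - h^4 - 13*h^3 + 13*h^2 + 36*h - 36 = (h - 2)*(h^4 + h^3 - 11*h^2 - 9*h + 18) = (h - 2)*(h + 2)*(h^3 - h^2 - 9*h + 9) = (h - 2)*(h + 2)*(h + 3)*(h^2 - 4*h + 3) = (h - 3)*(h - 2)*(h + 2)*(h + 3)*(h - 1)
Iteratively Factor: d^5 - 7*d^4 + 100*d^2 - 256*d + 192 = (d - 2)*(d^4 - 5*d^3 - 10*d^2 + 80*d - 96) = (d - 3)*(d - 2)*(d^3 - 2*d^2 - 16*d + 32) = (d - 3)*(d - 2)^2*(d^2 - 16) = (d - 3)*(d - 2)^2*(d + 4)*(d - 4)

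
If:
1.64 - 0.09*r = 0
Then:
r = 18.22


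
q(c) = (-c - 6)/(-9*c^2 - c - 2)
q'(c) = (-c - 6)*(18*c + 1)/(-9*c^2 - c - 2)^2 - 1/(-9*c^2 - c - 2)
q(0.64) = 1.05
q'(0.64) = -1.92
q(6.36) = 0.03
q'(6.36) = -0.01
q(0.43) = 1.57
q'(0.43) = -3.11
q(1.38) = 0.36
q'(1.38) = -0.40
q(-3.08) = 0.03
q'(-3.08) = 0.03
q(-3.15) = 0.03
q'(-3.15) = 0.03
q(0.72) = 0.91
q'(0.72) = -1.58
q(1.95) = 0.21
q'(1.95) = -0.17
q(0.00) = 3.00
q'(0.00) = -1.00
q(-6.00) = 0.00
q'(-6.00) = 0.00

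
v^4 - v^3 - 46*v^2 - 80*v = v*(v - 8)*(v + 2)*(v + 5)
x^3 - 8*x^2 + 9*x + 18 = (x - 6)*(x - 3)*(x + 1)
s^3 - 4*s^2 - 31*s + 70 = (s - 7)*(s - 2)*(s + 5)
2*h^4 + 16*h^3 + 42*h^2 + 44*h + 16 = (h + 2)*(h + 4)*(sqrt(2)*h + sqrt(2))^2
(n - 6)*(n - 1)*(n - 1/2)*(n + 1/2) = n^4 - 7*n^3 + 23*n^2/4 + 7*n/4 - 3/2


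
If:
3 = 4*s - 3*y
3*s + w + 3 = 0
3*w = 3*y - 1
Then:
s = -5/13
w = -24/13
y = -59/39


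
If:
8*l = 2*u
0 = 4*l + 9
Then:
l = -9/4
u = -9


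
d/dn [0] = 0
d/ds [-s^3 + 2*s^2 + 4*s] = -3*s^2 + 4*s + 4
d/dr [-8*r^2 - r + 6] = -16*r - 1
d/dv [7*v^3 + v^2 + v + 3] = 21*v^2 + 2*v + 1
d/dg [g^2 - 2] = 2*g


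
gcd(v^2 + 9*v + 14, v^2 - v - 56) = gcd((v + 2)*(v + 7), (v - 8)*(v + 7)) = v + 7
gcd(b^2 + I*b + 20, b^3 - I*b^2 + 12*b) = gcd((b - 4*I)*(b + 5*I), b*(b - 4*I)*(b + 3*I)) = b - 4*I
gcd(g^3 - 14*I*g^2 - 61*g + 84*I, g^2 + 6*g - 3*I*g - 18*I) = g - 3*I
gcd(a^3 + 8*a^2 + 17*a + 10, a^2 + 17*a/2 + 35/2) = a + 5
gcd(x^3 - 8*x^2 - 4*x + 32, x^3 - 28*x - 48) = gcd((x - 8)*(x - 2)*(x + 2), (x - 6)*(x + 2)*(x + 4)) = x + 2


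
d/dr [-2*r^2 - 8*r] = -4*r - 8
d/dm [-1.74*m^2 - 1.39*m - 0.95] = -3.48*m - 1.39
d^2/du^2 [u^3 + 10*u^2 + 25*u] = 6*u + 20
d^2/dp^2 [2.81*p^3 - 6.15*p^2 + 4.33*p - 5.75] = 16.86*p - 12.3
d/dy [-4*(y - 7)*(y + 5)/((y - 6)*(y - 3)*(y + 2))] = 4*(y^4 - 4*y^3 - 91*y^2 + 418*y + 72)/(y^6 - 14*y^5 + 49*y^4 + 72*y^3 - 504*y^2 + 1296)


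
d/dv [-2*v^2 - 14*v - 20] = -4*v - 14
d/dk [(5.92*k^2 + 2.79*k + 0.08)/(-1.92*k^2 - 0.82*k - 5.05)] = (0.5024*k^2 - 59.4848*k - 14.0239)/(3.6864*k^4 + 3.1488*k^3 + 20.0644*k^2 + 8.282*k + 25.5025)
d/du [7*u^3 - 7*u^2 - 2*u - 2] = 21*u^2 - 14*u - 2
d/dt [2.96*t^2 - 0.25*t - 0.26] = 5.92*t - 0.25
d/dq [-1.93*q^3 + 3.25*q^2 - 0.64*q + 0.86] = -5.79*q^2 + 6.5*q - 0.64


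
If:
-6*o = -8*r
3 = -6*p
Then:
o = 4*r/3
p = -1/2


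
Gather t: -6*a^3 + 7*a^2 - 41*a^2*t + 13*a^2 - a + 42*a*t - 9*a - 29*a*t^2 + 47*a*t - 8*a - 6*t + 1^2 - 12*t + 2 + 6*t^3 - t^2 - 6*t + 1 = -6*a^3 + 20*a^2 - 18*a + 6*t^3 + t^2*(-29*a - 1) + t*(-41*a^2 + 89*a - 24) + 4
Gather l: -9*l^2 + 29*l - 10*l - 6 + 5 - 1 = -9*l^2 + 19*l - 2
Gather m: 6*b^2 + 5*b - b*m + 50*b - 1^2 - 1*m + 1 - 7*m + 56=6*b^2 + 55*b + m*(-b - 8) + 56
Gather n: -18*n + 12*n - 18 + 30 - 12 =-6*n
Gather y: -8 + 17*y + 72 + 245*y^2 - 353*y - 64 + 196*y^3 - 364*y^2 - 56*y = 196*y^3 - 119*y^2 - 392*y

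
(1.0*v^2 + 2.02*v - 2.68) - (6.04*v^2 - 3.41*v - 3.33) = -5.04*v^2 + 5.43*v + 0.65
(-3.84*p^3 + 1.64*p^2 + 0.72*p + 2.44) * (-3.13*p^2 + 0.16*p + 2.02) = 12.0192*p^5 - 5.7476*p^4 - 9.748*p^3 - 4.2092*p^2 + 1.8448*p + 4.9288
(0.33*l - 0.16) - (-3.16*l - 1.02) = 3.49*l + 0.86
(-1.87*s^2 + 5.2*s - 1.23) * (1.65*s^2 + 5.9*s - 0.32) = -3.0855*s^4 - 2.453*s^3 + 29.2489*s^2 - 8.921*s + 0.3936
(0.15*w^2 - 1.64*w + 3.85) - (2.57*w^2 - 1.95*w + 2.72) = -2.42*w^2 + 0.31*w + 1.13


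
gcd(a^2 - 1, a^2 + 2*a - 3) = a - 1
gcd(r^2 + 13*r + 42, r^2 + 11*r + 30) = r + 6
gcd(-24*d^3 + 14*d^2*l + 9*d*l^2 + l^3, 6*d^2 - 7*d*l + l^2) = d - l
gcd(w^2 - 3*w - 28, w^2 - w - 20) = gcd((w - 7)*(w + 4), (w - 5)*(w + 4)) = w + 4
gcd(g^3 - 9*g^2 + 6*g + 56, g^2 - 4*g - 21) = g - 7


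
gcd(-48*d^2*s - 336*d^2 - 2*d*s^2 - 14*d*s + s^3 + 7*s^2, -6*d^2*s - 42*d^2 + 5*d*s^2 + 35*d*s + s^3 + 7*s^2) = 6*d*s + 42*d + s^2 + 7*s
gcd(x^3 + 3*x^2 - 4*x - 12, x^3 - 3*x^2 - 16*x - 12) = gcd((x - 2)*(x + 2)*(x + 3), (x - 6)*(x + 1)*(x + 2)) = x + 2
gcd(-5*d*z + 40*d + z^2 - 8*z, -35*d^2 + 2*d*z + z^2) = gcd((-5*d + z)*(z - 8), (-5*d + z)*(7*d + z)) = -5*d + z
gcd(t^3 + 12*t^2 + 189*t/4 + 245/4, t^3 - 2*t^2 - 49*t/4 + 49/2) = t + 7/2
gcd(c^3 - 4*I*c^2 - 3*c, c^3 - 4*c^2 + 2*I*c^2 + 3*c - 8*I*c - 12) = c - I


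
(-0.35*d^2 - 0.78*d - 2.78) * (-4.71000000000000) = 1.6485*d^2 + 3.6738*d + 13.0938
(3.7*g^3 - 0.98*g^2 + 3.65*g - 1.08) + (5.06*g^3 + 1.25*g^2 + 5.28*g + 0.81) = 8.76*g^3 + 0.27*g^2 + 8.93*g - 0.27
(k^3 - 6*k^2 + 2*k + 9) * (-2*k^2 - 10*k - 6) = -2*k^5 + 2*k^4 + 50*k^3 - 2*k^2 - 102*k - 54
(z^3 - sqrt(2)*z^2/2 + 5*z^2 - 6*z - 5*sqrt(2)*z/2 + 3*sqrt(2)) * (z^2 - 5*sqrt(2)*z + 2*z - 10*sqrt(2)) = z^5 - 11*sqrt(2)*z^4/2 + 7*z^4 - 77*sqrt(2)*z^3/2 + 9*z^3 - 22*sqrt(2)*z^2 + 23*z^2 + 20*z + 66*sqrt(2)*z - 60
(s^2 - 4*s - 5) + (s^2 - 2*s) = 2*s^2 - 6*s - 5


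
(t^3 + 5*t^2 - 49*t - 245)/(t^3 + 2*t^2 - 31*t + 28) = (t^2 - 2*t - 35)/(t^2 - 5*t + 4)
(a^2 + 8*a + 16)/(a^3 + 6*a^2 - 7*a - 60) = (a + 4)/(a^2 + 2*a - 15)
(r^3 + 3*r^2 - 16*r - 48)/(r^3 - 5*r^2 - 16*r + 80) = (r + 3)/(r - 5)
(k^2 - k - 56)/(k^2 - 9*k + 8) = (k + 7)/(k - 1)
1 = 1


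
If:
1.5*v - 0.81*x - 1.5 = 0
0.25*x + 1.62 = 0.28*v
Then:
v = -6.32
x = -13.56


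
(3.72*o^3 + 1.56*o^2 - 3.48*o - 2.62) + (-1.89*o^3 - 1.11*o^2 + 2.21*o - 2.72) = 1.83*o^3 + 0.45*o^2 - 1.27*o - 5.34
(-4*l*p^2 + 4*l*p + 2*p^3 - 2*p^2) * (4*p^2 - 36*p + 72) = -16*l*p^4 + 160*l*p^3 - 432*l*p^2 + 288*l*p + 8*p^5 - 80*p^4 + 216*p^3 - 144*p^2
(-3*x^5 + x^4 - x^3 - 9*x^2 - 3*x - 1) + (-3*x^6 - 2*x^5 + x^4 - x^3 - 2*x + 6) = -3*x^6 - 5*x^5 + 2*x^4 - 2*x^3 - 9*x^2 - 5*x + 5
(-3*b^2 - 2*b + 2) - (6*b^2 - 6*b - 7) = -9*b^2 + 4*b + 9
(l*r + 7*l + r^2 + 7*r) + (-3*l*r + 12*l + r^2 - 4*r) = -2*l*r + 19*l + 2*r^2 + 3*r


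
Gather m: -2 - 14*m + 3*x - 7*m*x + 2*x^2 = m*(-7*x - 14) + 2*x^2 + 3*x - 2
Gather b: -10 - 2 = -12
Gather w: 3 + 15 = 18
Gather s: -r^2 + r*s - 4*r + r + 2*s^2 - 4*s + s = -r^2 - 3*r + 2*s^2 + s*(r - 3)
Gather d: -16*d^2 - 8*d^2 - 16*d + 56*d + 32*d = -24*d^2 + 72*d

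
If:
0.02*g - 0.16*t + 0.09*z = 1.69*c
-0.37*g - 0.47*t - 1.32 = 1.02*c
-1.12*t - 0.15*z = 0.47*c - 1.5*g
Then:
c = 0.0678044348042736*z + 0.175399000483637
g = 0.00716295634077353*z - 1.46509753345156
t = -0.152788973077543*z - 2.03578913428986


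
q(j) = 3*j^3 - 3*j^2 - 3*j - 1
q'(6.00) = 285.00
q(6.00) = 521.00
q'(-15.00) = 2112.00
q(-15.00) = -10756.00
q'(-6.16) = 375.47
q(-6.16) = -797.59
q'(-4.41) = 198.49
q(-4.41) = -303.41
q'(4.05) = 120.32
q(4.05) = 136.93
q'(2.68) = 45.56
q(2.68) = 27.16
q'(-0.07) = -2.54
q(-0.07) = -0.81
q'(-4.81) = 234.08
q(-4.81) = -389.83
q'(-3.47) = 126.19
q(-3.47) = -152.06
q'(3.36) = 78.45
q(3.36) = 68.85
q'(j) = 9*j^2 - 6*j - 3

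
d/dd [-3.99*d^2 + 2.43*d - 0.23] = 2.43 - 7.98*d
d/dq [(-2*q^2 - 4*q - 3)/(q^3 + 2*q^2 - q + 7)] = (2*q^4 + 8*q^3 + 19*q^2 - 16*q - 31)/(q^6 + 4*q^5 + 2*q^4 + 10*q^3 + 29*q^2 - 14*q + 49)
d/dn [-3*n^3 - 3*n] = -9*n^2 - 3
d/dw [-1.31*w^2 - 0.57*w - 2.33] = -2.62*w - 0.57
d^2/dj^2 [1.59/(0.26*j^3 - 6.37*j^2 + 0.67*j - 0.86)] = ((20.2566 - 2.4804*j)*(0.26*j^3 - 6.37*j^2 + 0.67*j - 0.86) + 1.59*(0.78*j^2 - 12.74*j + 0.67)*(1.56*j^2 - 25.48*j + 1.34))/(0.26*j^3 - 6.37*j^2 + 0.67*j - 0.86)^3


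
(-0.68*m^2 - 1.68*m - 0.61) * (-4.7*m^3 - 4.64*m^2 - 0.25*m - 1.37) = 3.196*m^5 + 11.0512*m^4 + 10.8322*m^3 + 4.182*m^2 + 2.4541*m + 0.8357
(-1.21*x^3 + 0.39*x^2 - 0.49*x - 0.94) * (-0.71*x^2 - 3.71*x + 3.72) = 0.8591*x^5 + 4.2122*x^4 - 5.6002*x^3 + 3.9361*x^2 + 1.6646*x - 3.4968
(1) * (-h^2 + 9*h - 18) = -h^2 + 9*h - 18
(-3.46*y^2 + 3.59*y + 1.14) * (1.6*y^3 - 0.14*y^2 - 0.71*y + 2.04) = -5.536*y^5 + 6.2284*y^4 + 3.778*y^3 - 9.7669*y^2 + 6.5142*y + 2.3256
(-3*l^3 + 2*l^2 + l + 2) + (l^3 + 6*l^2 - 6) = -2*l^3 + 8*l^2 + l - 4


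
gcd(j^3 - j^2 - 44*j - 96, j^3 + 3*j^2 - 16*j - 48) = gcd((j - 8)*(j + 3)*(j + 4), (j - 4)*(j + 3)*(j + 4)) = j^2 + 7*j + 12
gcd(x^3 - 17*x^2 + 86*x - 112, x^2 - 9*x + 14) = x^2 - 9*x + 14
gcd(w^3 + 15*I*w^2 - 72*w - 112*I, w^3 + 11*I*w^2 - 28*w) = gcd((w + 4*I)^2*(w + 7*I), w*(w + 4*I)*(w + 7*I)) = w^2 + 11*I*w - 28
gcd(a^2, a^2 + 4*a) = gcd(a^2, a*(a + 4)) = a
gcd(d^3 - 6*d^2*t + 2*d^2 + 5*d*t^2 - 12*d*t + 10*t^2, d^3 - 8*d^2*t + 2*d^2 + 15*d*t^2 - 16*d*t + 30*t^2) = -d^2 + 5*d*t - 2*d + 10*t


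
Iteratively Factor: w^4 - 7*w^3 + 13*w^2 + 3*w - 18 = (w - 3)*(w^3 - 4*w^2 + w + 6) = (w - 3)*(w - 2)*(w^2 - 2*w - 3) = (w - 3)*(w - 2)*(w + 1)*(w - 3)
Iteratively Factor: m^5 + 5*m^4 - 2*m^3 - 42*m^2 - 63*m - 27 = (m + 3)*(m^4 + 2*m^3 - 8*m^2 - 18*m - 9) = (m + 3)^2*(m^3 - m^2 - 5*m - 3) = (m + 1)*(m + 3)^2*(m^2 - 2*m - 3) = (m + 1)^2*(m + 3)^2*(m - 3)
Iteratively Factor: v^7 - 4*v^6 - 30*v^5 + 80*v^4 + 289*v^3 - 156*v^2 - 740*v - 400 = (v - 5)*(v^6 + v^5 - 25*v^4 - 45*v^3 + 64*v^2 + 164*v + 80) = (v - 5)*(v - 2)*(v^5 + 3*v^4 - 19*v^3 - 83*v^2 - 102*v - 40) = (v - 5)*(v - 2)*(v + 4)*(v^4 - v^3 - 15*v^2 - 23*v - 10) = (v - 5)*(v - 2)*(v + 1)*(v + 4)*(v^3 - 2*v^2 - 13*v - 10) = (v - 5)*(v - 2)*(v + 1)*(v + 2)*(v + 4)*(v^2 - 4*v - 5) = (v - 5)*(v - 2)*(v + 1)^2*(v + 2)*(v + 4)*(v - 5)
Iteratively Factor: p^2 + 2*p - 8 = (p - 2)*(p + 4)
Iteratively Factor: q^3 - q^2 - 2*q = (q - 2)*(q^2 + q) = (q - 2)*(q + 1)*(q)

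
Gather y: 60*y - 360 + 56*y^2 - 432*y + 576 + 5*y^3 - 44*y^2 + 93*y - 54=5*y^3 + 12*y^2 - 279*y + 162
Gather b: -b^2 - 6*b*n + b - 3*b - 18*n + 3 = -b^2 + b*(-6*n - 2) - 18*n + 3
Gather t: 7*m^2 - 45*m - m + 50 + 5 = 7*m^2 - 46*m + 55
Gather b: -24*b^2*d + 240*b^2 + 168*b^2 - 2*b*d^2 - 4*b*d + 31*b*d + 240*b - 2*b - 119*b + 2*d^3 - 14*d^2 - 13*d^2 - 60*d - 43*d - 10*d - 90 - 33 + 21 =b^2*(408 - 24*d) + b*(-2*d^2 + 27*d + 119) + 2*d^3 - 27*d^2 - 113*d - 102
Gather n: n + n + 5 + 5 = 2*n + 10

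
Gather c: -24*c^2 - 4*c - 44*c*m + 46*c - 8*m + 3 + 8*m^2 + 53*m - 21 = -24*c^2 + c*(42 - 44*m) + 8*m^2 + 45*m - 18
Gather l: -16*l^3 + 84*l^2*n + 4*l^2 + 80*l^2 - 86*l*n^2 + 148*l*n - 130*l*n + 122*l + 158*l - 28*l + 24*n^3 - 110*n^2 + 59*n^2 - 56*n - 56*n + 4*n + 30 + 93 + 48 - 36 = -16*l^3 + l^2*(84*n + 84) + l*(-86*n^2 + 18*n + 252) + 24*n^3 - 51*n^2 - 108*n + 135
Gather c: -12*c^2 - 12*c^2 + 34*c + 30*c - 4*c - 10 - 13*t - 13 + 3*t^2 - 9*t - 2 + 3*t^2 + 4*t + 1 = -24*c^2 + 60*c + 6*t^2 - 18*t - 24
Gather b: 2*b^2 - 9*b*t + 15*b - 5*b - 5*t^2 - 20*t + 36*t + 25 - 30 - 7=2*b^2 + b*(10 - 9*t) - 5*t^2 + 16*t - 12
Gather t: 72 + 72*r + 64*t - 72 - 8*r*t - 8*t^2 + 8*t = 72*r - 8*t^2 + t*(72 - 8*r)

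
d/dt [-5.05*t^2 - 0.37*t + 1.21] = -10.1*t - 0.37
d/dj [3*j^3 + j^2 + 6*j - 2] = 9*j^2 + 2*j + 6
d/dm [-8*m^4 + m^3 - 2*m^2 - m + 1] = -32*m^3 + 3*m^2 - 4*m - 1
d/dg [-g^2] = -2*g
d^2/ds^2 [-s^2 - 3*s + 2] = -2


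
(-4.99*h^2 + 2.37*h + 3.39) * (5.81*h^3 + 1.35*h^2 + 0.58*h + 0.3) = -28.9919*h^5 + 7.0332*h^4 + 20.0012*h^3 + 4.4541*h^2 + 2.6772*h + 1.017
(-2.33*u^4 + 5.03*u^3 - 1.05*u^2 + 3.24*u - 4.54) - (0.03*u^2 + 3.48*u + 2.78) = -2.33*u^4 + 5.03*u^3 - 1.08*u^2 - 0.24*u - 7.32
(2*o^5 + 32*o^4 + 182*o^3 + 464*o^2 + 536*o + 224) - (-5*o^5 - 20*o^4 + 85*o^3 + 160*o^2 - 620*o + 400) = 7*o^5 + 52*o^4 + 97*o^3 + 304*o^2 + 1156*o - 176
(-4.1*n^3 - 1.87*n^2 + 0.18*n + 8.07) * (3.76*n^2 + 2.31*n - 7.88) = -15.416*n^5 - 16.5022*n^4 + 28.6651*n^3 + 45.4946*n^2 + 17.2233*n - 63.5916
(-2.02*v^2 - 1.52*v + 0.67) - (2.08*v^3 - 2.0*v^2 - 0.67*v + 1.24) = -2.08*v^3 - 0.02*v^2 - 0.85*v - 0.57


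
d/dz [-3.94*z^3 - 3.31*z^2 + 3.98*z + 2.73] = -11.82*z^2 - 6.62*z + 3.98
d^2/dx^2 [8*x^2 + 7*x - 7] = 16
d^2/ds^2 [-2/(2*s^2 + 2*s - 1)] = 8*(2*s^2 + 2*s - 2*(2*s + 1)^2 - 1)/(2*s^2 + 2*s - 1)^3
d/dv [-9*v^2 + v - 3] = 1 - 18*v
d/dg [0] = 0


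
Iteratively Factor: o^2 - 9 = (o + 3)*(o - 3)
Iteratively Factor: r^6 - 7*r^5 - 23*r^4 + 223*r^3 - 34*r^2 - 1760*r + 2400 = (r + 4)*(r^5 - 11*r^4 + 21*r^3 + 139*r^2 - 590*r + 600) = (r + 4)^2*(r^4 - 15*r^3 + 81*r^2 - 185*r + 150) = (r - 3)*(r + 4)^2*(r^3 - 12*r^2 + 45*r - 50) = (r - 3)*(r - 2)*(r + 4)^2*(r^2 - 10*r + 25) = (r - 5)*(r - 3)*(r - 2)*(r + 4)^2*(r - 5)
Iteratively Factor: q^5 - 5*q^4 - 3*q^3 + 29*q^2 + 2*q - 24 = (q - 3)*(q^4 - 2*q^3 - 9*q^2 + 2*q + 8) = (q - 4)*(q - 3)*(q^3 + 2*q^2 - q - 2) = (q - 4)*(q - 3)*(q - 1)*(q^2 + 3*q + 2) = (q - 4)*(q - 3)*(q - 1)*(q + 1)*(q + 2)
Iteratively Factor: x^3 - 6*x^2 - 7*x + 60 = (x + 3)*(x^2 - 9*x + 20) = (x - 4)*(x + 3)*(x - 5)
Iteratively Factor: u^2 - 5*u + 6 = (u - 2)*(u - 3)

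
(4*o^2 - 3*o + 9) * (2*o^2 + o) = 8*o^4 - 2*o^3 + 15*o^2 + 9*o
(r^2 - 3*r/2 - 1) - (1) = r^2 - 3*r/2 - 2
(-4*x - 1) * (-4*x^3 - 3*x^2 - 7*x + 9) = 16*x^4 + 16*x^3 + 31*x^2 - 29*x - 9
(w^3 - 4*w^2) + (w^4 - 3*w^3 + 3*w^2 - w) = w^4 - 2*w^3 - w^2 - w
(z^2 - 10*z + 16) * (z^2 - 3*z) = z^4 - 13*z^3 + 46*z^2 - 48*z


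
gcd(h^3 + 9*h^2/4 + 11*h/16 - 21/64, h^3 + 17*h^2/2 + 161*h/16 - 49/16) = h^2 + 3*h/2 - 7/16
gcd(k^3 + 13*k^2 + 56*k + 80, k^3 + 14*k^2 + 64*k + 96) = k^2 + 8*k + 16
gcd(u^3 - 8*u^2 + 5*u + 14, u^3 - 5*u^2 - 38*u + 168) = u - 7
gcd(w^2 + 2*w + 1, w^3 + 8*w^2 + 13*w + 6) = w^2 + 2*w + 1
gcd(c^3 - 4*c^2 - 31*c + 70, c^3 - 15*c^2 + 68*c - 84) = c^2 - 9*c + 14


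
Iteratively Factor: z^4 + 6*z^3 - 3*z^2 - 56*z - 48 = (z + 1)*(z^3 + 5*z^2 - 8*z - 48) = (z + 1)*(z + 4)*(z^2 + z - 12) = (z - 3)*(z + 1)*(z + 4)*(z + 4)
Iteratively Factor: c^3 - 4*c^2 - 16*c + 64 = (c + 4)*(c^2 - 8*c + 16) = (c - 4)*(c + 4)*(c - 4)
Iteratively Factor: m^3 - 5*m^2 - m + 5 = (m + 1)*(m^2 - 6*m + 5) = (m - 5)*(m + 1)*(m - 1)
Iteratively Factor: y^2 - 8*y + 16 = (y - 4)*(y - 4)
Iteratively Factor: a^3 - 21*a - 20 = (a + 4)*(a^2 - 4*a - 5) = (a + 1)*(a + 4)*(a - 5)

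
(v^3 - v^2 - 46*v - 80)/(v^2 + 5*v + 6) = (v^2 - 3*v - 40)/(v + 3)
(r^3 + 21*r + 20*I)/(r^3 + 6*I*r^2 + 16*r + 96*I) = (r^2 - 4*I*r + 5)/(r^2 + 2*I*r + 24)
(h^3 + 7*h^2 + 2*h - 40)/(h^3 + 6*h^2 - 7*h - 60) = (h - 2)/(h - 3)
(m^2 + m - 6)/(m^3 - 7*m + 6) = 1/(m - 1)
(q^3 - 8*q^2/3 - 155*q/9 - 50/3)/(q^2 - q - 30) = (9*q^2 + 30*q + 25)/(9*(q + 5))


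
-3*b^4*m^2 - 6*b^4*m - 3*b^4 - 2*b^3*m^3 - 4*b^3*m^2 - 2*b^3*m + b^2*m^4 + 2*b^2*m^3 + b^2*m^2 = (-3*b + m)*(b + m)*(b*m + b)^2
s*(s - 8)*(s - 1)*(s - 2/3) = s^4 - 29*s^3/3 + 14*s^2 - 16*s/3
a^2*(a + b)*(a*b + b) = a^4*b + a^3*b^2 + a^3*b + a^2*b^2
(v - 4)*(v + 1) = v^2 - 3*v - 4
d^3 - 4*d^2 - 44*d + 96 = (d - 8)*(d - 2)*(d + 6)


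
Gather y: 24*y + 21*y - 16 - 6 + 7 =45*y - 15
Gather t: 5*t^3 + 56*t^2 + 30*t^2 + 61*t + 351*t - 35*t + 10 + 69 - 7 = 5*t^3 + 86*t^2 + 377*t + 72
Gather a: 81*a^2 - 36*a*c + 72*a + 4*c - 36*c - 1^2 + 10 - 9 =81*a^2 + a*(72 - 36*c) - 32*c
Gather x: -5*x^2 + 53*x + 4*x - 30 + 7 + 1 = -5*x^2 + 57*x - 22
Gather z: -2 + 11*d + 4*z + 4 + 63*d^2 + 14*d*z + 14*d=63*d^2 + 25*d + z*(14*d + 4) + 2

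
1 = 1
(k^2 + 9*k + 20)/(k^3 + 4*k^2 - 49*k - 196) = (k + 5)/(k^2 - 49)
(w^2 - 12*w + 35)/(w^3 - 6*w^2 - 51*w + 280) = (w - 7)/(w^2 - w - 56)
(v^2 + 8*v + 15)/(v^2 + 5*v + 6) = (v + 5)/(v + 2)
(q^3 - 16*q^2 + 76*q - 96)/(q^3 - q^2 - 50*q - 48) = (q^2 - 8*q + 12)/(q^2 + 7*q + 6)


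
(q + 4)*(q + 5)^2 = q^3 + 14*q^2 + 65*q + 100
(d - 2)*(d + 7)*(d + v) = d^3 + d^2*v + 5*d^2 + 5*d*v - 14*d - 14*v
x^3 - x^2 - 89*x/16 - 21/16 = (x - 3)*(x + 1/4)*(x + 7/4)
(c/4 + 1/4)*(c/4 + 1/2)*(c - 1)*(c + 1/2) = c^4/16 + 5*c^3/32 - 5*c/32 - 1/16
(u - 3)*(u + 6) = u^2 + 3*u - 18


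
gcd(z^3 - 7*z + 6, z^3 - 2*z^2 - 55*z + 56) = z - 1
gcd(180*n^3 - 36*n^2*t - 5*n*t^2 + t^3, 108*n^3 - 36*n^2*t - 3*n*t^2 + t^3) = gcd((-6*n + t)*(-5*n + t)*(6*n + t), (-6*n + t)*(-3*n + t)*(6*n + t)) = -36*n^2 + t^2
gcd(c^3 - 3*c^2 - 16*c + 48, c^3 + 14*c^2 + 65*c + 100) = c + 4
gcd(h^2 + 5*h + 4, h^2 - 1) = h + 1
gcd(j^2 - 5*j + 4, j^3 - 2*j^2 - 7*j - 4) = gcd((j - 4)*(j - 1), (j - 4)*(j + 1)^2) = j - 4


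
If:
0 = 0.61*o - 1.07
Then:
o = 1.75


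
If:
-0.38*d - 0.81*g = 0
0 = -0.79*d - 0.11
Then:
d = -0.14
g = 0.07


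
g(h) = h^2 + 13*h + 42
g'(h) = 2*h + 13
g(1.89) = 70.14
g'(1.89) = 16.78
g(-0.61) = 34.44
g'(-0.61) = 11.78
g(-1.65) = 23.27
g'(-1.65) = 9.70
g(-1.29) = 26.89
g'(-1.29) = 10.42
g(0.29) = 45.85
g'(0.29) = 13.58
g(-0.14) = 40.20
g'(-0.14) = 12.72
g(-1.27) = 27.10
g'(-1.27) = 10.46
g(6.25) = 162.31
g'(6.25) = 25.50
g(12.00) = 342.00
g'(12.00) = 37.00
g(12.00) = 342.00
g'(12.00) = 37.00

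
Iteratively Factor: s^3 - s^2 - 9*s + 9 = (s - 1)*(s^2 - 9) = (s - 3)*(s - 1)*(s + 3)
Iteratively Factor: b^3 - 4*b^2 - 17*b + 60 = (b - 3)*(b^2 - b - 20) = (b - 3)*(b + 4)*(b - 5)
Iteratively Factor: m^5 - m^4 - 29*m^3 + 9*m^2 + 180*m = (m + 4)*(m^4 - 5*m^3 - 9*m^2 + 45*m) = (m - 5)*(m + 4)*(m^3 - 9*m) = (m - 5)*(m + 3)*(m + 4)*(m^2 - 3*m) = (m - 5)*(m - 3)*(m + 3)*(m + 4)*(m)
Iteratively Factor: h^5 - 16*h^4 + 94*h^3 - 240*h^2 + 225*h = (h)*(h^4 - 16*h^3 + 94*h^2 - 240*h + 225) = h*(h - 3)*(h^3 - 13*h^2 + 55*h - 75) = h*(h - 5)*(h - 3)*(h^2 - 8*h + 15) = h*(h - 5)*(h - 3)^2*(h - 5)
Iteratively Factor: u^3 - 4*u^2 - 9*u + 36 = (u - 3)*(u^2 - u - 12) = (u - 4)*(u - 3)*(u + 3)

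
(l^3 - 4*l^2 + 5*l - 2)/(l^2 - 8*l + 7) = (l^2 - 3*l + 2)/(l - 7)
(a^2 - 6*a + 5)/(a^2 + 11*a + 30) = (a^2 - 6*a + 5)/(a^2 + 11*a + 30)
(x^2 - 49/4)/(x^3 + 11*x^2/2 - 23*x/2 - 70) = (x + 7/2)/(x^2 + 9*x + 20)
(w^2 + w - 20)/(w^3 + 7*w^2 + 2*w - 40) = (w - 4)/(w^2 + 2*w - 8)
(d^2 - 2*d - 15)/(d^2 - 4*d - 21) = (d - 5)/(d - 7)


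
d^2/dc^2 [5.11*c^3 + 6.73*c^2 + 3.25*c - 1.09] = 30.66*c + 13.46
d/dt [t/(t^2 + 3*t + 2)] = (2 - t^2)/(t^4 + 6*t^3 + 13*t^2 + 12*t + 4)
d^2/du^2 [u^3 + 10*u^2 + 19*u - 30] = 6*u + 20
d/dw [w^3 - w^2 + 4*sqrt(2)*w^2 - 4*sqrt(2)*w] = 3*w^2 - 2*w + 8*sqrt(2)*w - 4*sqrt(2)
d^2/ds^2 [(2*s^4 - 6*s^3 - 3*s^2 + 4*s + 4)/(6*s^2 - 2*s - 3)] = 2*(72*s^6 - 72*s^5 - 84*s^4 + 72*s^3 + 270*s^2 - 90*s + 37)/(216*s^6 - 216*s^5 - 252*s^4 + 208*s^3 + 126*s^2 - 54*s - 27)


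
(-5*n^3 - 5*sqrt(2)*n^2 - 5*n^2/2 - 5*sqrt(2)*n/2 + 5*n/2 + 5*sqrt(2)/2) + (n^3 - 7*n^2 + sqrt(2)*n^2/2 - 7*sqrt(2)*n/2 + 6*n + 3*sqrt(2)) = -4*n^3 - 19*n^2/2 - 9*sqrt(2)*n^2/2 - 6*sqrt(2)*n + 17*n/2 + 11*sqrt(2)/2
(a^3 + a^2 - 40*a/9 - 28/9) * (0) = 0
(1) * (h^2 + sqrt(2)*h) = h^2 + sqrt(2)*h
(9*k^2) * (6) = 54*k^2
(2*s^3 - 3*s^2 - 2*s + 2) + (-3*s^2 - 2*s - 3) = 2*s^3 - 6*s^2 - 4*s - 1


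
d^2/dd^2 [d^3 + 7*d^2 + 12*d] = 6*d + 14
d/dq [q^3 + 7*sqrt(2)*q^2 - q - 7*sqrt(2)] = 3*q^2 + 14*sqrt(2)*q - 1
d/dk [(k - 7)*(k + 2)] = 2*k - 5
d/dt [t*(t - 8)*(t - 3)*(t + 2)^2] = 5*t^4 - 28*t^3 - 48*t^2 + 104*t + 96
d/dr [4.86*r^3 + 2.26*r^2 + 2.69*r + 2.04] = 14.58*r^2 + 4.52*r + 2.69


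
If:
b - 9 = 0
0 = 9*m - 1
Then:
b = 9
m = 1/9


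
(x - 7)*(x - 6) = x^2 - 13*x + 42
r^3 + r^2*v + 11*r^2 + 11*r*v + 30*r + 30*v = (r + 5)*(r + 6)*(r + v)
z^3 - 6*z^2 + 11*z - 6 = (z - 3)*(z - 2)*(z - 1)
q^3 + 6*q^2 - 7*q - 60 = (q - 3)*(q + 4)*(q + 5)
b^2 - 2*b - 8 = (b - 4)*(b + 2)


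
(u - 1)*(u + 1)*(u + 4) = u^3 + 4*u^2 - u - 4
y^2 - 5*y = y*(y - 5)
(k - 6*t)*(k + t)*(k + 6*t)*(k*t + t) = k^4*t + k^3*t^2 + k^3*t - 36*k^2*t^3 + k^2*t^2 - 36*k*t^4 - 36*k*t^3 - 36*t^4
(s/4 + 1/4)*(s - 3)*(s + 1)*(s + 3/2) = s^4/4 + s^3/8 - 13*s^2/8 - 21*s/8 - 9/8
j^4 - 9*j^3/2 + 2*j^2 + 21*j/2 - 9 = (j - 3)*(j - 2)*(j - 1)*(j + 3/2)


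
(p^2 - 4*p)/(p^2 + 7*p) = (p - 4)/(p + 7)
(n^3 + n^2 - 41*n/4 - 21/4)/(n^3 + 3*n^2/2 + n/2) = (2*n^2 + n - 21)/(2*n*(n + 1))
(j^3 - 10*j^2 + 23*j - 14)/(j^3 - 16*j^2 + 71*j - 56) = (j - 2)/(j - 8)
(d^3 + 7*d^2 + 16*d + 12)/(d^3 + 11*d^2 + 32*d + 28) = (d + 3)/(d + 7)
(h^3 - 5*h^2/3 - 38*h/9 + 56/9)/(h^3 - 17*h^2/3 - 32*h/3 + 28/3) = (9*h^2 - 33*h + 28)/(3*(3*h^2 - 23*h + 14))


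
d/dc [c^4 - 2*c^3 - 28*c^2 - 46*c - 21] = 4*c^3 - 6*c^2 - 56*c - 46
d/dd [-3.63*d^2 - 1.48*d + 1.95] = -7.26*d - 1.48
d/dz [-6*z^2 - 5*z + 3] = -12*z - 5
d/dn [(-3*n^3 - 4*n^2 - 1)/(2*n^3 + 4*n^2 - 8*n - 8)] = (-n^4 + 12*n^3 + 55*n^2/2 + 18*n - 2)/(n^6 + 4*n^5 - 4*n^4 - 24*n^3 + 32*n + 16)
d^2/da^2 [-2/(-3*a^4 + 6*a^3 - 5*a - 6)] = 4*(18*a*(1 - a)*(3*a^4 - 6*a^3 + 5*a + 6) + (12*a^3 - 18*a^2 + 5)^2)/(3*a^4 - 6*a^3 + 5*a + 6)^3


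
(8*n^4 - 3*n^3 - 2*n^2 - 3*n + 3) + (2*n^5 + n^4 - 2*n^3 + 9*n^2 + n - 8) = 2*n^5 + 9*n^4 - 5*n^3 + 7*n^2 - 2*n - 5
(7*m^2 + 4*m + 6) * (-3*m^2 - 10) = -21*m^4 - 12*m^3 - 88*m^2 - 40*m - 60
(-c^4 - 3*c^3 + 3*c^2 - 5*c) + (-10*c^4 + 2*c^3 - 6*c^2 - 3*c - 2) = -11*c^4 - c^3 - 3*c^2 - 8*c - 2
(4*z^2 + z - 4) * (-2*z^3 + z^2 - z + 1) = -8*z^5 + 2*z^4 + 5*z^3 - z^2 + 5*z - 4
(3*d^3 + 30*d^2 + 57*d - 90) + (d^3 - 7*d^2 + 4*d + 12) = 4*d^3 + 23*d^2 + 61*d - 78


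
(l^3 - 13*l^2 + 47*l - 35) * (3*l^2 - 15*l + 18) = 3*l^5 - 54*l^4 + 354*l^3 - 1044*l^2 + 1371*l - 630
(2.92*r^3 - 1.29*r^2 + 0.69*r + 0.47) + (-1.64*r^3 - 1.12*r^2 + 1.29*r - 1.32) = 1.28*r^3 - 2.41*r^2 + 1.98*r - 0.85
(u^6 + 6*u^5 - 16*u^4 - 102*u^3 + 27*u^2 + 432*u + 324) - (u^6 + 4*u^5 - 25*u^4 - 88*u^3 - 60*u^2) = 2*u^5 + 9*u^4 - 14*u^3 + 87*u^2 + 432*u + 324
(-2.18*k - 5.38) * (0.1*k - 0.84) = -0.218*k^2 + 1.2932*k + 4.5192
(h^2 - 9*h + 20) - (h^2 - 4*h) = 20 - 5*h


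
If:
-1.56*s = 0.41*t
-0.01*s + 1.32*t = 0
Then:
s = 0.00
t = 0.00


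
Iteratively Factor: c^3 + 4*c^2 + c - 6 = (c + 3)*(c^2 + c - 2) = (c + 2)*(c + 3)*(c - 1)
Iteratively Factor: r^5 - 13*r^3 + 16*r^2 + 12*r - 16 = (r + 1)*(r^4 - r^3 - 12*r^2 + 28*r - 16) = (r - 2)*(r + 1)*(r^3 + r^2 - 10*r + 8) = (r - 2)*(r - 1)*(r + 1)*(r^2 + 2*r - 8) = (r - 2)*(r - 1)*(r + 1)*(r + 4)*(r - 2)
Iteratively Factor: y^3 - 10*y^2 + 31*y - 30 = (y - 2)*(y^2 - 8*y + 15) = (y - 5)*(y - 2)*(y - 3)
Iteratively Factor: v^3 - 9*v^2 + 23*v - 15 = (v - 1)*(v^2 - 8*v + 15) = (v - 5)*(v - 1)*(v - 3)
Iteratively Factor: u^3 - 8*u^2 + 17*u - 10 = (u - 5)*(u^2 - 3*u + 2) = (u - 5)*(u - 2)*(u - 1)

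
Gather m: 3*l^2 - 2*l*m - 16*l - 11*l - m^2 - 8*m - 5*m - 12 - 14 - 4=3*l^2 - 27*l - m^2 + m*(-2*l - 13) - 30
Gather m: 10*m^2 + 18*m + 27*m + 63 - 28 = 10*m^2 + 45*m + 35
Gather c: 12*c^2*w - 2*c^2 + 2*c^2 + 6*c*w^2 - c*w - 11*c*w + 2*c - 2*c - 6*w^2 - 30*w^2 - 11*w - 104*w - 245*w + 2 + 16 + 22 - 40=12*c^2*w + c*(6*w^2 - 12*w) - 36*w^2 - 360*w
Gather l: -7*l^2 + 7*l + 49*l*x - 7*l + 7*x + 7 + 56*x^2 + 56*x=-7*l^2 + 49*l*x + 56*x^2 + 63*x + 7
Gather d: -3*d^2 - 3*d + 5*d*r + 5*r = -3*d^2 + d*(5*r - 3) + 5*r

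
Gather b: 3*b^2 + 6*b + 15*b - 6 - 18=3*b^2 + 21*b - 24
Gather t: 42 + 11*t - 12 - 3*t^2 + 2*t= -3*t^2 + 13*t + 30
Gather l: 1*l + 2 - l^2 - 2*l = -l^2 - l + 2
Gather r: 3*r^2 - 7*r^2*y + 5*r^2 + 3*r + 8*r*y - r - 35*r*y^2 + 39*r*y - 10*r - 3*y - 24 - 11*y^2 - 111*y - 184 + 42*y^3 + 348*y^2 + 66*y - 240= r^2*(8 - 7*y) + r*(-35*y^2 + 47*y - 8) + 42*y^3 + 337*y^2 - 48*y - 448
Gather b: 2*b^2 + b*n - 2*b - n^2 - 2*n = 2*b^2 + b*(n - 2) - n^2 - 2*n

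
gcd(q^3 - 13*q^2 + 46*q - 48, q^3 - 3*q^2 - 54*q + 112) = q^2 - 10*q + 16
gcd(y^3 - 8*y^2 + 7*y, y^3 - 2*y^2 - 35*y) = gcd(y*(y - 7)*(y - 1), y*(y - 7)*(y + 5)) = y^2 - 7*y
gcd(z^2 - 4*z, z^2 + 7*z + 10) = 1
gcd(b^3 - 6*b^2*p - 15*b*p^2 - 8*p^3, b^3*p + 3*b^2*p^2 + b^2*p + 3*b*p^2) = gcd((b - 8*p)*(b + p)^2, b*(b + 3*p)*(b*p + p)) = 1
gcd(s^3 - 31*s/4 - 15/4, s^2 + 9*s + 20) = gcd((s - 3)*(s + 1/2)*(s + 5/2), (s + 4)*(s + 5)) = 1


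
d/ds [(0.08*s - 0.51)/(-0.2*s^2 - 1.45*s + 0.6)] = (0.016*s^2 - 0.204*s - 0.6915)/(0.04*s^4 + 0.58*s^3 + 1.8625*s^2 - 1.74*s + 0.36)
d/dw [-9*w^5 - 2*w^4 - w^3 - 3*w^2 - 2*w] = -45*w^4 - 8*w^3 - 3*w^2 - 6*w - 2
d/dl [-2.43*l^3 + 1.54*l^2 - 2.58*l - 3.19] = -7.29*l^2 + 3.08*l - 2.58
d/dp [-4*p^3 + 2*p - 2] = 2 - 12*p^2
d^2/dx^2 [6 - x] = 0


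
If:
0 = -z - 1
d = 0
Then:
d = 0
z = -1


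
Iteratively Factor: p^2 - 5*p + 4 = (p - 4)*(p - 1)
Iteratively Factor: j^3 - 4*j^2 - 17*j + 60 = (j - 5)*(j^2 + j - 12) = (j - 5)*(j - 3)*(j + 4)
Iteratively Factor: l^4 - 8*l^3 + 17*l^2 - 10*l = (l - 1)*(l^3 - 7*l^2 + 10*l) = l*(l - 1)*(l^2 - 7*l + 10) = l*(l - 5)*(l - 1)*(l - 2)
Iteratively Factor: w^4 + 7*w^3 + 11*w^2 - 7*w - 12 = (w + 4)*(w^3 + 3*w^2 - w - 3) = (w - 1)*(w + 4)*(w^2 + 4*w + 3) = (w - 1)*(w + 3)*(w + 4)*(w + 1)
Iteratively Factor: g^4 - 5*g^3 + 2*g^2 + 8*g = (g - 2)*(g^3 - 3*g^2 - 4*g) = (g - 2)*(g + 1)*(g^2 - 4*g) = (g - 4)*(g - 2)*(g + 1)*(g)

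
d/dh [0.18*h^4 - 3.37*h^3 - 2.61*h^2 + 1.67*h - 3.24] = 0.72*h^3 - 10.11*h^2 - 5.22*h + 1.67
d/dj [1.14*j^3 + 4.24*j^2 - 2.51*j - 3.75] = 3.42*j^2 + 8.48*j - 2.51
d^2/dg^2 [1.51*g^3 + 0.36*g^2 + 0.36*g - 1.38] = 9.06*g + 0.72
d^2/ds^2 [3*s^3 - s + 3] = 18*s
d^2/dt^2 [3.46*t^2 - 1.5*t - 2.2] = 6.92000000000000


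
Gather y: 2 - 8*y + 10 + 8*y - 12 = 0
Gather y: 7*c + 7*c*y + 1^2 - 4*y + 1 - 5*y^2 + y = 7*c - 5*y^2 + y*(7*c - 3) + 2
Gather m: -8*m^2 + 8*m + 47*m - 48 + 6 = -8*m^2 + 55*m - 42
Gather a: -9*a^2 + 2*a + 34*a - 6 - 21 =-9*a^2 + 36*a - 27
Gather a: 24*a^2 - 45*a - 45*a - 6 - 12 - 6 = 24*a^2 - 90*a - 24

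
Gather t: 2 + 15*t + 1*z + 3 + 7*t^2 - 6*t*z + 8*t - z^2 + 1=7*t^2 + t*(23 - 6*z) - z^2 + z + 6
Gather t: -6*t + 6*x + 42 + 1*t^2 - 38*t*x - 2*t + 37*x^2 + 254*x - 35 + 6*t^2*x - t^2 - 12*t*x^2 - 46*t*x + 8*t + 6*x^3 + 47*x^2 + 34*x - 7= 6*t^2*x + t*(-12*x^2 - 84*x) + 6*x^3 + 84*x^2 + 294*x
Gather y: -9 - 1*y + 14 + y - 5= 0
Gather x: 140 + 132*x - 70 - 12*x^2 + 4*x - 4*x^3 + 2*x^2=-4*x^3 - 10*x^2 + 136*x + 70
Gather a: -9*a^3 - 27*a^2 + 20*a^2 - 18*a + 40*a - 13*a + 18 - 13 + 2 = -9*a^3 - 7*a^2 + 9*a + 7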